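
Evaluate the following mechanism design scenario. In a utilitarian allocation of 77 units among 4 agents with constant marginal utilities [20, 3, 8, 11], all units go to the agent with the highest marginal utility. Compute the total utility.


Step 1: The marginal utilities are [20, 3, 8, 11]
Step 2: The highest marginal utility is 20
Step 3: All 77 units go to that agent
Step 4: Total utility = 20 * 77 = 1540

1540


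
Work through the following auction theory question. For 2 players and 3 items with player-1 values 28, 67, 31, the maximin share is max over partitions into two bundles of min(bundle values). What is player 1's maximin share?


Step 1: Item values = 28, 67, 31
Step 2: Enumerate all 2-bundle partitions and take the smaller bundle:
  Partition 1: {28} vs {67,31} -> bundles 28, 98; min = 28
  Partition 2: {67} vs {28,31} -> bundles 67, 59; min = 59
  Partition 3: {31} vs {28,67} -> bundles 31, 95; min = 31
Step 3: MMS = max(28, 59, 31) = 59

59


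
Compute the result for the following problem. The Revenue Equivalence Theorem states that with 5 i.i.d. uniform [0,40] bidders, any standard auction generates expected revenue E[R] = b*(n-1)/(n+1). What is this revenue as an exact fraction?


Step 1: By Revenue Equivalence, expected revenue = b*(n-1)/(n+1)
Step 2: Substituting n = 5, b = 40
Step 3: Revenue = 40*(5-1)/(5+1) = 40*4/6
Step 4: Revenue = 160/6 = 80/3

80/3


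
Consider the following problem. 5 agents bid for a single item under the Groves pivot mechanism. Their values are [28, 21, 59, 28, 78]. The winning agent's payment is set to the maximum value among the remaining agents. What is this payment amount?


Step 1: The efficient winner is agent 4 with value 78
Step 2: Other agents' values: [28, 21, 59, 28]
Step 3: Pivot payment = max(others) = 59
Step 4: The winner pays 59

59


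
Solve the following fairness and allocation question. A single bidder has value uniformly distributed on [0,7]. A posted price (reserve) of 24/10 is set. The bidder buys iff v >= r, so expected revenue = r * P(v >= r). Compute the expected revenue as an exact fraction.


Step 1: Posted price r = 12/5, value support [0,7]
Step 2: P(v >= r) = (7 - 12/5)/7 = 23/35
Step 3: Expected revenue = r * P(v >= r) = 12/5 * 23/35
Step 4: Revenue = 276/175

276/175


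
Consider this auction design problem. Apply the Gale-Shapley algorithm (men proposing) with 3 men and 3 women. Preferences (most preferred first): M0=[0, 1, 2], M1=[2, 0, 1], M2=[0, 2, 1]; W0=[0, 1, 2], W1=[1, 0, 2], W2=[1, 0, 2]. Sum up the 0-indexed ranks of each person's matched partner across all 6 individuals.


Step 1: Run Gale-Shapley (men propose, women hold best offer):
  M0 proposes to W0; she accepts
  M1 proposes to W2; she accepts
  M2 proposes to W0; rejected
  M2 proposes to W2; rejected
  M2 proposes to W1; she accepts
Step 2: Final matching: W0-M0, W1-M2, W2-M1
Step 3: 0-indexed ranks (man's rank of his match, then woman's): 0 + 0 + 2 + 2 + 0 + 0
Step 4: Total rank sum = 4

4


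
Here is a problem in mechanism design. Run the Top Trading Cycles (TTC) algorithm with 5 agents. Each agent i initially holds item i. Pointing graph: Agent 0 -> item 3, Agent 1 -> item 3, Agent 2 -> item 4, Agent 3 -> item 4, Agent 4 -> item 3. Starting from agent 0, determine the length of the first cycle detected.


Step 1: Trace the pointer graph from agent 0: 0 -> 3 -> 4 -> 3
Step 2: A cycle is detected when we revisit agent 3
Step 3: The cycle is: 3 -> 4 -> 3
Step 4: Cycle length = 2

2


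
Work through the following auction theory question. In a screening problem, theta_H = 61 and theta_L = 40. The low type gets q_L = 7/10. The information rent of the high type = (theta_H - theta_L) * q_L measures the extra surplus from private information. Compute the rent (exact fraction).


Step 1: theta_H - theta_L = 61 - 40 = 21
Step 2: Information rent = (theta_H - theta_L) * q_L
Step 3: = 21 * 7/10
Step 4: = 147/10

147/10


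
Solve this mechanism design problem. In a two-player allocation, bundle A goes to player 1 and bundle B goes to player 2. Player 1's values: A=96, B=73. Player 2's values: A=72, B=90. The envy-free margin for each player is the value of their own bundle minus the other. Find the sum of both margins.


Step 1: Player 1's margin = v1(A) - v1(B) = 96 - 73 = 23
Step 2: Player 2's margin = v2(B) - v2(A) = 90 - 72 = 18
Step 3: Total margin = 23 + 18 = 41

41


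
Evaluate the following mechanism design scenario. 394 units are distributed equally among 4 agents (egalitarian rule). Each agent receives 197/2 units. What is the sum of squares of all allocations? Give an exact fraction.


Step 1: Each agent's share = 394/4 = 197/2
Step 2: Square of each share = (197/2)^2 = 38809/4
Step 3: Sum of squares = 4 * 38809/4 = 38809

38809


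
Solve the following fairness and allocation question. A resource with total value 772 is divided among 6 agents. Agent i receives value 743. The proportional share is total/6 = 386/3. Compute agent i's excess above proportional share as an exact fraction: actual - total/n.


Step 1: Proportional share = 772/6 = 386/3
Step 2: Agent's actual allocation = 743
Step 3: Excess = 743 - 386/3 = 1843/3

1843/3


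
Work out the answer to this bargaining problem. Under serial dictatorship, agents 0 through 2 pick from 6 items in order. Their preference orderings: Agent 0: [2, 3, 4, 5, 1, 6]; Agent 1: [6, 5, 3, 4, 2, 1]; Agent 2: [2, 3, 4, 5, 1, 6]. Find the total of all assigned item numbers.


Step 1: Agent 0 picks item 2
Step 2: Agent 1 picks item 6
Step 3: Agent 2 picks item 3
Step 4: Sum = 2 + 6 + 3 = 11

11


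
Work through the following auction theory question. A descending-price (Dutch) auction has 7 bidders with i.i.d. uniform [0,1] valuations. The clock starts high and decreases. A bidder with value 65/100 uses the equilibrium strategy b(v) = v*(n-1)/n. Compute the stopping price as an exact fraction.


Step 1: Dutch auctions are strategically equivalent to first-price auctions
Step 2: The equilibrium bid is b(v) = v*(n-1)/n
Step 3: b = 13/20 * 6/7
Step 4: b = 39/70

39/70


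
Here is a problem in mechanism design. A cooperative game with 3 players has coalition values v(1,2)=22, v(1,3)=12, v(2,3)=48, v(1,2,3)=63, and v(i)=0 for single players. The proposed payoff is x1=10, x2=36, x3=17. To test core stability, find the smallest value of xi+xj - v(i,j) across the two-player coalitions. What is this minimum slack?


Step 1: Slack for coalition (1,2): x1+x2 - v12 = 46 - 22 = 24
Step 2: Slack for coalition (1,3): x1+x3 - v13 = 27 - 12 = 15
Step 3: Slack for coalition (2,3): x2+x3 - v23 = 53 - 48 = 5
Step 4: Minimum slack = min(24, 15, 5) = 5, attained by (2,3); no pair can gain by deviating, so the allocation is in the core

5


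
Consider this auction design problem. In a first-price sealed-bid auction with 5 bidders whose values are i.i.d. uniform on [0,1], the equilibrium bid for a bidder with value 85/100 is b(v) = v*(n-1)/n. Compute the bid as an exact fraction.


Step 1: The symmetric BNE bidding function is b(v) = v * (n-1) / n
Step 2: Substitute v = 17/20 and n = 5
Step 3: b = 17/20 * 4/5
Step 4: b = 17/25

17/25


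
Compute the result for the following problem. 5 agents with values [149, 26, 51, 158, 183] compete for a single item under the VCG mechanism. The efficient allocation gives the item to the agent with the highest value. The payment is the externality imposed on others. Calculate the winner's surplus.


Step 1: The winner is the agent with the highest value: agent 4 with value 183
Step 2: Values of other agents: [149, 26, 51, 158]
Step 3: VCG payment = max of others' values = 158
Step 4: Surplus = 183 - 158 = 25

25


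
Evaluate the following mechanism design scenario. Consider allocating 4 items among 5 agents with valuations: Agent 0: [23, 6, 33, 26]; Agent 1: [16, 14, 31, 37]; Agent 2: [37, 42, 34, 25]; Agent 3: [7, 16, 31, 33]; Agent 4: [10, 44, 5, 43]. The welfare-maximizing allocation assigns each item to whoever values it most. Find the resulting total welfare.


Step 1: For each item, find the maximum value among all agents.
Step 2: Item 0 -> Agent 2 (value 37)
Step 3: Item 1 -> Agent 4 (value 44)
Step 4: Item 2 -> Agent 2 (value 34)
Step 5: Item 3 -> Agent 4 (value 43)
Step 6: Total welfare = 37 + 44 + 34 + 43 = 158

158


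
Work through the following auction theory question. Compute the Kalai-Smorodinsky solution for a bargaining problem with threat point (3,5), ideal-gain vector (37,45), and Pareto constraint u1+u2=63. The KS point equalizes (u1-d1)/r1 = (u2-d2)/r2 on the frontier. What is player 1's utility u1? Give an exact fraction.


Step 1: At the KS point, (u1-d1)/r1 = (u2-d2)/r2 = t and u1+u2 = 63
Step 2: u1 = d1 + r1*t and u2 = d2 + r2*t, so (d1 + r1*t) + (d2 + r2*t) = 63
Step 3: t = (63 - 3 - 5)/(37 + 45) = 55/82
Step 4: u1 = d1 + r1*t = 3 + 37 * 55/82 = 2281/82
Step 5: (Check: u2 = d2 + r2*t = 2885/82; u1+u2 = 2281/82 + 2885/82 = 63, on the frontier.)

2281/82


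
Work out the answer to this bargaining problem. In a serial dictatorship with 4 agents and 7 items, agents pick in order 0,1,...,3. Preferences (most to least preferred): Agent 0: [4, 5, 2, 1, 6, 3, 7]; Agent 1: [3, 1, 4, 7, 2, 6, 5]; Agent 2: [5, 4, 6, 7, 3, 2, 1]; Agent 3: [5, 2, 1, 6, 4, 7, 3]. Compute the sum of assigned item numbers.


Step 1: Agent 0 picks item 4
Step 2: Agent 1 picks item 3
Step 3: Agent 2 picks item 5
Step 4: Agent 3 picks item 2
Step 5: Sum = 4 + 3 + 5 + 2 = 14

14


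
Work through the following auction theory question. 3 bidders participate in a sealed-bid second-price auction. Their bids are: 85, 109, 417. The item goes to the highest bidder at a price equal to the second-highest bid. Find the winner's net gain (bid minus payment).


Step 1: Sort bids in descending order: 417, 109, 85
Step 2: The winning bid is the highest: 417
Step 3: The payment equals the second-highest bid: 109
Step 4: Surplus = winner's bid - payment = 417 - 109 = 308

308


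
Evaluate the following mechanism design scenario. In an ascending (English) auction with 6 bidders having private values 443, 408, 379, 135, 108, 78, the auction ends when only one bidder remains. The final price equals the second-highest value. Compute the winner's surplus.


Step 1: Identify the highest value: 443
Step 2: Identify the second-highest value: 408
Step 3: The final price = second-highest value = 408
Step 4: Surplus = 443 - 408 = 35

35


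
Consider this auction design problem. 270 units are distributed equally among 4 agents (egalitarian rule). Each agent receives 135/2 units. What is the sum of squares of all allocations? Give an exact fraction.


Step 1: Each agent's share = 270/4 = 135/2
Step 2: Square of each share = (135/2)^2 = 18225/4
Step 3: Sum of squares = 4 * 18225/4 = 18225

18225


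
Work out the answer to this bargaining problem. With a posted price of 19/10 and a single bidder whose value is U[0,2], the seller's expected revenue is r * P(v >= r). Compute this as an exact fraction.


Step 1: Posted price r = 19/10, value support [0,2]
Step 2: P(v >= r) = (2 - 19/10)/2 = 1/20
Step 3: Expected revenue = r * P(v >= r) = 19/10 * 1/20
Step 4: Revenue = 19/200

19/200


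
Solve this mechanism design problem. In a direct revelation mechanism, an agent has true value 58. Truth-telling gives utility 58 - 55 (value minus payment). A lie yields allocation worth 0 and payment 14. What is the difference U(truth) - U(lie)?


Step 1: U(truth) = value - payment = 58 - 55 = 3
Step 2: U(lie) = allocation - payment = 0 - 14 = -14
Step 3: IC gap = 3 - (-14) = 17

17


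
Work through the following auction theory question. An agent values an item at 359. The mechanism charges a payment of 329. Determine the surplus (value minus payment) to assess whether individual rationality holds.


Step 1: Surplus = value - payment = 359 - 329 = 30
Step 2: IR is satisfied (surplus >= 0)

30


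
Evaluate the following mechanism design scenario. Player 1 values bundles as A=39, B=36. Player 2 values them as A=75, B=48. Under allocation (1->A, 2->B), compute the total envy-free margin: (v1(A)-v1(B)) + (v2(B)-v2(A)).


Step 1: Player 1's margin = v1(A) - v1(B) = 39 - 36 = 3
Step 2: Player 2's margin = v2(B) - v2(A) = 48 - 75 = -27
Step 3: Total margin = 3 + -27 = -24

-24


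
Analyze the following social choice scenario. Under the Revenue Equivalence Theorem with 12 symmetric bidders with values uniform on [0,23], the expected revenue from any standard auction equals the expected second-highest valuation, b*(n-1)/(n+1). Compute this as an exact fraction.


Step 1: By Revenue Equivalence, expected revenue = b*(n-1)/(n+1)
Step 2: Substituting n = 12, b = 23
Step 3: Revenue = 23*(12-1)/(12+1) = 23*11/13
Step 4: Revenue = 253/13

253/13


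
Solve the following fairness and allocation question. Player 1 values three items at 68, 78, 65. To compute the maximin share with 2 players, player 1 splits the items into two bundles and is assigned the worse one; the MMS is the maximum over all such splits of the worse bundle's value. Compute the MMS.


Step 1: Item values = 68, 78, 65
Step 2: Enumerate all 2-bundle partitions and take the smaller bundle:
  Partition 1: {68} vs {78,65} -> bundles 68, 143; min = 68
  Partition 2: {78} vs {68,65} -> bundles 78, 133; min = 78
  Partition 3: {65} vs {68,78} -> bundles 65, 146; min = 65
Step 3: MMS = max(68, 78, 65) = 78

78


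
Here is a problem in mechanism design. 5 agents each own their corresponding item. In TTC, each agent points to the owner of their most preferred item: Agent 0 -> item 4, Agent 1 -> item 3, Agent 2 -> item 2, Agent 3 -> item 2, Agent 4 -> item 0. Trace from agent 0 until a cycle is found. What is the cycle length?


Step 1: Trace the pointer graph from agent 0: 0 -> 4 -> 0
Step 2: A cycle is detected when we revisit agent 0
Step 3: The cycle is: 0 -> 4 -> 0
Step 4: Cycle length = 2

2


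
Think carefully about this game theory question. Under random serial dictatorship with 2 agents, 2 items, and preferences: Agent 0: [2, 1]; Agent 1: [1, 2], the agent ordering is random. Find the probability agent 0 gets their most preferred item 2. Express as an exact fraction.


Step 1: Agent 0 wants item 2
Step 2: There are 2 possible orderings of agents
Step 3: In 2 orderings, agent 0 gets item 2
Step 4: Probability = 2/2 = 1

1


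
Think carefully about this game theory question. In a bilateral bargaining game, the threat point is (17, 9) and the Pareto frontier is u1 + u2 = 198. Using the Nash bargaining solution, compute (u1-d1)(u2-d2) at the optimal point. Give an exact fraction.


Step 1: The Nash solution splits surplus symmetrically above the disagreement point
Step 2: u1 = (total + d1 - d2)/2 = (198 + 17 - 9)/2 = 103
Step 3: u2 = (total - d1 + d2)/2 = (198 - 17 + 9)/2 = 95
Step 4: Nash product = (103 - 17) * (95 - 9)
Step 5: = 86 * 86 = 7396

7396


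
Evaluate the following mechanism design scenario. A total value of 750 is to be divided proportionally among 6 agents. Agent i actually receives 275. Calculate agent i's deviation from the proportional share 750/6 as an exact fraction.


Step 1: Proportional share = 750/6 = 125
Step 2: Agent's actual allocation = 275
Step 3: Excess = 275 - 125 = 150

150


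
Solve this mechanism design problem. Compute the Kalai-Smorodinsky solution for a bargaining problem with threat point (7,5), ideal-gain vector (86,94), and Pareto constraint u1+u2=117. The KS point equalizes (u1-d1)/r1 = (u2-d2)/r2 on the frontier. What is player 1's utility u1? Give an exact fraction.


Step 1: At the KS point, (u1-d1)/r1 = (u2-d2)/r2 = t and u1+u2 = 117
Step 2: u1 = d1 + r1*t and u2 = d2 + r2*t, so (d1 + r1*t) + (d2 + r2*t) = 117
Step 3: t = (117 - 7 - 5)/(86 + 94) = 105/180 = 7/12
Step 4: u1 = d1 + r1*t = 7 + 86 * 7/12 = 343/6
Step 5: (Check: u2 = d2 + r2*t = 359/6; u1+u2 = 343/6 + 359/6 = 117, on the frontier.)

343/6


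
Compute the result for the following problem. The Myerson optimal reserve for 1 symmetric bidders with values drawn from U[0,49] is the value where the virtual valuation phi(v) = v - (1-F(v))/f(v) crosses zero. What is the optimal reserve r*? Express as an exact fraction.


Step 1: For U[0,49], F(v) = v/49 and f(v) = 1/49
Step 2: phi(v) = v - (1 - v/49)/(1/49) = v - (49 - v) = 2v - 49
Step 3: Set phi(r*) = 0: 2r* - 49 = 0
Step 4: r* = 49/2 (the number of bidders n = 1 does not enter)

49/2


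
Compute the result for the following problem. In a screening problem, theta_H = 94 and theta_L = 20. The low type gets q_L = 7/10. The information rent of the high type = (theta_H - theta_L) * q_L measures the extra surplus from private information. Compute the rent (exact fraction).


Step 1: theta_H - theta_L = 94 - 20 = 74
Step 2: Information rent = (theta_H - theta_L) * q_L
Step 3: = 74 * 7/10
Step 4: = 259/5

259/5


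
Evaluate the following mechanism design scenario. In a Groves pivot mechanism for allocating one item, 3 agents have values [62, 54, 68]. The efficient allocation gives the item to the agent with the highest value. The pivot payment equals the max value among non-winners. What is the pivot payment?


Step 1: The efficient winner is agent 2 with value 68
Step 2: Other agents' values: [62, 54]
Step 3: Pivot payment = max(others) = 62
Step 4: The winner pays 62

62


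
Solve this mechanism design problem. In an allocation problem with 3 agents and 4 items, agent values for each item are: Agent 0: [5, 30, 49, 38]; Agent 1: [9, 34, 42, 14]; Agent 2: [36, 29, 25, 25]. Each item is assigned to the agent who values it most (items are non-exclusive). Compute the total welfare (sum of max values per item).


Step 1: For each item, find the maximum value among all agents.
Step 2: Item 0 -> Agent 2 (value 36)
Step 3: Item 1 -> Agent 1 (value 34)
Step 4: Item 2 -> Agent 0 (value 49)
Step 5: Item 3 -> Agent 0 (value 38)
Step 6: Total welfare = 36 + 34 + 49 + 38 = 157

157


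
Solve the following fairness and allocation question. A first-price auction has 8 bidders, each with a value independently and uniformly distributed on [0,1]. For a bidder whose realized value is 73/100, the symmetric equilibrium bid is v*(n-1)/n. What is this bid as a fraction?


Step 1: The symmetric BNE bidding function is b(v) = v * (n-1) / n
Step 2: Substitute v = 73/100 and n = 8
Step 3: b = 73/100 * 7/8
Step 4: b = 511/800

511/800


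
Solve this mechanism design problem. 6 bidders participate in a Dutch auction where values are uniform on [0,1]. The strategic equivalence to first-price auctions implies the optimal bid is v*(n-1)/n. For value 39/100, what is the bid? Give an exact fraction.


Step 1: Dutch auctions are strategically equivalent to first-price auctions
Step 2: The equilibrium bid is b(v) = v*(n-1)/n
Step 3: b = 39/100 * 5/6
Step 4: b = 13/40

13/40


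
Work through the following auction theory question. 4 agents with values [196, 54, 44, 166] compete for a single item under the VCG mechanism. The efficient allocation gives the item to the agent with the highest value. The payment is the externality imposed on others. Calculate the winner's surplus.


Step 1: The winner is the agent with the highest value: agent 0 with value 196
Step 2: Values of other agents: [54, 44, 166]
Step 3: VCG payment = max of others' values = 166
Step 4: Surplus = 196 - 166 = 30

30


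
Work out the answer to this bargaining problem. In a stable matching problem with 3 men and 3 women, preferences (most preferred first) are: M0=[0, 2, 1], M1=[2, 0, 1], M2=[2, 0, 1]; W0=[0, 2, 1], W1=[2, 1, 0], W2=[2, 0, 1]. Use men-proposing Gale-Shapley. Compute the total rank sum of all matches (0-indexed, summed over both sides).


Step 1: Run Gale-Shapley (men propose, women hold best offer):
  M0 proposes to W0; she accepts
  M1 proposes to W2; she accepts
  M2 proposes to W2; she switches from M1
  M1 proposes to W0; rejected
  M1 proposes to W1; she accepts
Step 2: Final matching: W0-M0, W1-M1, W2-M2
Step 3: 0-indexed ranks (man's rank of his match, then woman's): 0 + 0 + 2 + 1 + 0 + 0
Step 4: Total rank sum = 3

3


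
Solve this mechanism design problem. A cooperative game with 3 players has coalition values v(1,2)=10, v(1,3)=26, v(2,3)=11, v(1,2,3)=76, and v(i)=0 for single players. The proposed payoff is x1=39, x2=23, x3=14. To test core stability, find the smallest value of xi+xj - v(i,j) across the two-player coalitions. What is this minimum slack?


Step 1: Slack for coalition (1,2): x1+x2 - v12 = 62 - 10 = 52
Step 2: Slack for coalition (1,3): x1+x3 - v13 = 53 - 26 = 27
Step 3: Slack for coalition (2,3): x2+x3 - v23 = 37 - 11 = 26
Step 4: Minimum slack = min(52, 27, 26) = 26, attained by (2,3); no pair can gain by deviating, so the allocation is in the core

26


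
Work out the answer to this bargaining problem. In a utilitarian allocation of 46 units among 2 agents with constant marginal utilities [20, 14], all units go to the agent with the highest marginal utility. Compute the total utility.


Step 1: The marginal utilities are [20, 14]
Step 2: The highest marginal utility is 20
Step 3: All 46 units go to that agent
Step 4: Total utility = 20 * 46 = 920

920


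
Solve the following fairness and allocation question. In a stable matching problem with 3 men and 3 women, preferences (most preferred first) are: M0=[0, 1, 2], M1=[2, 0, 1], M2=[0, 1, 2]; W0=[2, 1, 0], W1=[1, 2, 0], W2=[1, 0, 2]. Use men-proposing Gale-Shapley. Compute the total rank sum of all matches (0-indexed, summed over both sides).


Step 1: Run Gale-Shapley (men propose, women hold best offer):
  M0 proposes to W0; she accepts
  M1 proposes to W2; she accepts
  M2 proposes to W0; she switches from M0
  M0 proposes to W1; she accepts
Step 2: Final matching: W0-M2, W1-M0, W2-M1
Step 3: 0-indexed ranks (man's rank of his match, then woman's): 0 + 0 + 1 + 2 + 0 + 0
Step 4: Total rank sum = 3

3


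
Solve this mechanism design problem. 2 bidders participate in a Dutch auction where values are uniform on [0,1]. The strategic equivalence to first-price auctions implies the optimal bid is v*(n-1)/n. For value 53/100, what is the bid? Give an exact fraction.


Step 1: Dutch auctions are strategically equivalent to first-price auctions
Step 2: The equilibrium bid is b(v) = v*(n-1)/n
Step 3: b = 53/100 * 1/2
Step 4: b = 53/200

53/200


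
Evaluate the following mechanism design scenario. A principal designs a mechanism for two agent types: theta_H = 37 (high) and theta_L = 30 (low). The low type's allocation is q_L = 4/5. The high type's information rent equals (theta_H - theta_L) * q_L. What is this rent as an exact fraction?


Step 1: theta_H - theta_L = 37 - 30 = 7
Step 2: Information rent = (theta_H - theta_L) * q_L
Step 3: = 7 * 4/5
Step 4: = 28/5

28/5


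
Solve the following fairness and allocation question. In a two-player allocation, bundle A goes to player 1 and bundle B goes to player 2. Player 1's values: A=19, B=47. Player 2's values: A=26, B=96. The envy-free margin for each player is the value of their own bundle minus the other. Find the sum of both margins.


Step 1: Player 1's margin = v1(A) - v1(B) = 19 - 47 = -28
Step 2: Player 2's margin = v2(B) - v2(A) = 96 - 26 = 70
Step 3: Total margin = -28 + 70 = 42

42


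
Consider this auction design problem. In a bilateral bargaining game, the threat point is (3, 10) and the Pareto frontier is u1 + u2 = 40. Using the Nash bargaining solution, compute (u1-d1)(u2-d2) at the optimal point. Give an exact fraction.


Step 1: The Nash solution splits surplus symmetrically above the disagreement point
Step 2: u1 = (total + d1 - d2)/2 = (40 + 3 - 10)/2 = 33/2
Step 3: u2 = (total - d1 + d2)/2 = (40 - 3 + 10)/2 = 47/2
Step 4: Nash product = (33/2 - 3) * (47/2 - 10)
Step 5: = 27/2 * 27/2 = 729/4

729/4


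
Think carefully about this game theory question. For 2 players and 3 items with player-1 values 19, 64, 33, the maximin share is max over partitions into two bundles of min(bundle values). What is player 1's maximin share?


Step 1: Item values = 19, 64, 33
Step 2: Enumerate all 2-bundle partitions and take the smaller bundle:
  Partition 1: {19} vs {64,33} -> bundles 19, 97; min = 19
  Partition 2: {64} vs {19,33} -> bundles 64, 52; min = 52
  Partition 3: {33} vs {19,64} -> bundles 33, 83; min = 33
Step 3: MMS = max(19, 52, 33) = 52

52


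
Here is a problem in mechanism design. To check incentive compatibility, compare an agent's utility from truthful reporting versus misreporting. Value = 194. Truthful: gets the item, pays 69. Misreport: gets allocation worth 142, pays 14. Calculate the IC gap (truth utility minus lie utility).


Step 1: U(truth) = value - payment = 194 - 69 = 125
Step 2: U(lie) = allocation - payment = 142 - 14 = 128
Step 3: IC gap = 125 - 128 = -3

-3


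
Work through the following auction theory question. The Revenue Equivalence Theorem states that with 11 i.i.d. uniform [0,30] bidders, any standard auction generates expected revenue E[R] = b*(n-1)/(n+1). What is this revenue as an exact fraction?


Step 1: By Revenue Equivalence, expected revenue = b*(n-1)/(n+1)
Step 2: Substituting n = 11, b = 30
Step 3: Revenue = 30*(11-1)/(11+1) = 30*10/12
Step 4: Revenue = 300/12 = 25

25


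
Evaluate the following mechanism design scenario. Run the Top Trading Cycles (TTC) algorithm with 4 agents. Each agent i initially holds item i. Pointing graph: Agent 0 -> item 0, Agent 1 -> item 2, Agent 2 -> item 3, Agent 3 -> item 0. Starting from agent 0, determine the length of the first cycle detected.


Step 1: Trace the pointer graph from agent 0: 0 -> 0
Step 2: A cycle is detected when we revisit agent 0
Step 3: The cycle is: 0 -> 0
Step 4: Cycle length = 1

1


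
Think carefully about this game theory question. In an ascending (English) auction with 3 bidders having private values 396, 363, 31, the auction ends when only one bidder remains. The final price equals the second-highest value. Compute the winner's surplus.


Step 1: Identify the highest value: 396
Step 2: Identify the second-highest value: 363
Step 3: The final price = second-highest value = 363
Step 4: Surplus = 396 - 363 = 33

33


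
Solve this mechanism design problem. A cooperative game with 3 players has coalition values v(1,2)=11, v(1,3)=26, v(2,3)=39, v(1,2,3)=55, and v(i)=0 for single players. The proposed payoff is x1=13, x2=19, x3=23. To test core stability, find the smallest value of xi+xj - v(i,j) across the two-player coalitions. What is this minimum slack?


Step 1: Slack for coalition (1,2): x1+x2 - v12 = 32 - 11 = 21
Step 2: Slack for coalition (1,3): x1+x3 - v13 = 36 - 26 = 10
Step 3: Slack for coalition (2,3): x2+x3 - v23 = 42 - 39 = 3
Step 4: Minimum slack = min(21, 10, 3) = 3, attained by (2,3); no pair can gain by deviating, so the allocation is in the core

3


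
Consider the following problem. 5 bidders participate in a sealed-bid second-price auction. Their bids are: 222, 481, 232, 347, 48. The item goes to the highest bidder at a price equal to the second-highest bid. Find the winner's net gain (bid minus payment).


Step 1: Sort bids in descending order: 481, 347, 232, 222, 48
Step 2: The winning bid is the highest: 481
Step 3: The payment equals the second-highest bid: 347
Step 4: Surplus = winner's bid - payment = 481 - 347 = 134

134


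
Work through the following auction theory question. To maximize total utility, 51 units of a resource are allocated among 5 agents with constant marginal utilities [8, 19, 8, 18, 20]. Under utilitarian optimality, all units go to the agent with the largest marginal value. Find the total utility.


Step 1: The marginal utilities are [8, 19, 8, 18, 20]
Step 2: The highest marginal utility is 20
Step 3: All 51 units go to that agent
Step 4: Total utility = 20 * 51 = 1020

1020


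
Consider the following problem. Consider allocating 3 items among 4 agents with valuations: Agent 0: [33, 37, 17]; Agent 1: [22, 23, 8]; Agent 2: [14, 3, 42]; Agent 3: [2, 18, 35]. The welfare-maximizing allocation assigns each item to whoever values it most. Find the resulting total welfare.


Step 1: For each item, find the maximum value among all agents.
Step 2: Item 0 -> Agent 0 (value 33)
Step 3: Item 1 -> Agent 0 (value 37)
Step 4: Item 2 -> Agent 2 (value 42)
Step 5: Total welfare = 33 + 37 + 42 = 112

112


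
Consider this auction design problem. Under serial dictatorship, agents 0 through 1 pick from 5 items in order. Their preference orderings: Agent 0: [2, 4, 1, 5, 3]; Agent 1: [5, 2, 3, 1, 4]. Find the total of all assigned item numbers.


Step 1: Agent 0 picks item 2
Step 2: Agent 1 picks item 5
Step 3: Sum = 2 + 5 = 7

7


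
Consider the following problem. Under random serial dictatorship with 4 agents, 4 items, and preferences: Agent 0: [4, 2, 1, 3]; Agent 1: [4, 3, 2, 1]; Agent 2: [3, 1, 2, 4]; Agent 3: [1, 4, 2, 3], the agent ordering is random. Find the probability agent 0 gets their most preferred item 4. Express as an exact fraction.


Step 1: Agent 0 wants item 4
Step 2: There are 24 possible orderings of agents
Step 3: In 12 orderings, agent 0 gets item 4
Step 4: Probability = 12/24 = 1/2

1/2


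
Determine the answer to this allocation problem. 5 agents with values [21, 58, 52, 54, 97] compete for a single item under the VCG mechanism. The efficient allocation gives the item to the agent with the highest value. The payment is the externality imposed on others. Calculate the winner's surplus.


Step 1: The winner is the agent with the highest value: agent 4 with value 97
Step 2: Values of other agents: [21, 58, 52, 54]
Step 3: VCG payment = max of others' values = 58
Step 4: Surplus = 97 - 58 = 39

39


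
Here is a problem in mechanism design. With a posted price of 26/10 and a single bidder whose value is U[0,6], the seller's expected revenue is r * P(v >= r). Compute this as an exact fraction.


Step 1: Posted price r = 13/5, value support [0,6]
Step 2: P(v >= r) = (6 - 13/5)/6 = 17/30
Step 3: Expected revenue = r * P(v >= r) = 13/5 * 17/30
Step 4: Revenue = 221/150

221/150


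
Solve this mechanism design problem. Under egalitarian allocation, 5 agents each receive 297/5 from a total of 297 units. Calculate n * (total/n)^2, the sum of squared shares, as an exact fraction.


Step 1: Each agent's share = 297/5
Step 2: Square of each share = (297/5)^2 = 88209/25
Step 3: Sum of squares = 5 * 88209/25 = 88209/5

88209/5


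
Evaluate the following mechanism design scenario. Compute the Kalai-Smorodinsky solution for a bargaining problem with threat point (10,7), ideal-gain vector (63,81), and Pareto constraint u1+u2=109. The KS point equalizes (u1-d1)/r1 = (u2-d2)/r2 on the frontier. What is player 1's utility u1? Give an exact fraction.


Step 1: At the KS point, (u1-d1)/r1 = (u2-d2)/r2 = t and u1+u2 = 109
Step 2: u1 = d1 + r1*t and u2 = d2 + r2*t, so (d1 + r1*t) + (d2 + r2*t) = 109
Step 3: t = (109 - 10 - 7)/(63 + 81) = 92/144 = 23/36
Step 4: u1 = d1 + r1*t = 10 + 63 * 23/36 = 201/4
Step 5: (Check: u2 = d2 + r2*t = 235/4; u1+u2 = 201/4 + 235/4 = 109, on the frontier.)

201/4


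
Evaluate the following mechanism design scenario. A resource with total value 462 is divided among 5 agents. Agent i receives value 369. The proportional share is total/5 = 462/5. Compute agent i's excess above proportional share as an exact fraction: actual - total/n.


Step 1: Proportional share = 462/5
Step 2: Agent's actual allocation = 369
Step 3: Excess = 369 - 462/5 = 1383/5

1383/5


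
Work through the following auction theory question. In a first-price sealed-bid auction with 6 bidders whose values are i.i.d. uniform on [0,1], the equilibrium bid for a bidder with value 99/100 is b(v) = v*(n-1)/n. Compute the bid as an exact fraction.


Step 1: The symmetric BNE bidding function is b(v) = v * (n-1) / n
Step 2: Substitute v = 99/100 and n = 6
Step 3: b = 99/100 * 5/6
Step 4: b = 33/40

33/40


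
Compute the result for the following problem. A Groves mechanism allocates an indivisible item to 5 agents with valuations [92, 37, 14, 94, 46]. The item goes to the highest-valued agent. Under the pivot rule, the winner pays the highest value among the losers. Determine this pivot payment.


Step 1: The efficient winner is agent 3 with value 94
Step 2: Other agents' values: [92, 37, 14, 46]
Step 3: Pivot payment = max(others) = 92
Step 4: The winner pays 92

92


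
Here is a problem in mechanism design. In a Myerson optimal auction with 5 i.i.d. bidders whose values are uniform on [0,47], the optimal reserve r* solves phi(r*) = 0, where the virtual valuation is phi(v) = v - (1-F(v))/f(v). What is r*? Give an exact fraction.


Step 1: For U[0,47], F(v) = v/47 and f(v) = 1/47
Step 2: phi(v) = v - (1 - v/47)/(1/47) = v - (47 - v) = 2v - 47
Step 3: Set phi(r*) = 0: 2r* - 47 = 0
Step 4: r* = 47/2 (the number of bidders n = 5 does not enter)

47/2


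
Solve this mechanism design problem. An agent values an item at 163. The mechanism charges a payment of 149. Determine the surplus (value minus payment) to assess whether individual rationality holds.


Step 1: Surplus = value - payment = 163 - 149 = 14
Step 2: IR is satisfied (surplus >= 0)

14


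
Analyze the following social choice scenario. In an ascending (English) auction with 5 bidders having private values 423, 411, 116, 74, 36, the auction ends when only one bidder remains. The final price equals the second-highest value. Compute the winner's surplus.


Step 1: Identify the highest value: 423
Step 2: Identify the second-highest value: 411
Step 3: The final price = second-highest value = 411
Step 4: Surplus = 423 - 411 = 12

12


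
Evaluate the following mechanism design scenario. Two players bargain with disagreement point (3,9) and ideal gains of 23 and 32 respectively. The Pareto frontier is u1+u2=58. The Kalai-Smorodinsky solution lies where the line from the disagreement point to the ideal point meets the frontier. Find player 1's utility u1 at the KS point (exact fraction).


Step 1: At the KS point, (u1-d1)/r1 = (u2-d2)/r2 = t and u1+u2 = 58
Step 2: u1 = d1 + r1*t and u2 = d2 + r2*t, so (d1 + r1*t) + (d2 + r2*t) = 58
Step 3: t = (58 - 3 - 9)/(23 + 32) = 46/55
Step 4: u1 = d1 + r1*t = 3 + 23 * 46/55 = 1223/55
Step 5: (Check: u2 = d2 + r2*t = 1967/55; u1+u2 = 1223/55 + 1967/55 = 58, on the frontier.)

1223/55


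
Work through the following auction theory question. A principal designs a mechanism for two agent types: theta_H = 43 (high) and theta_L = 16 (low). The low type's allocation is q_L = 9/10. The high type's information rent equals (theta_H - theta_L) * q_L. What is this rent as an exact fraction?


Step 1: theta_H - theta_L = 43 - 16 = 27
Step 2: Information rent = (theta_H - theta_L) * q_L
Step 3: = 27 * 9/10
Step 4: = 243/10

243/10


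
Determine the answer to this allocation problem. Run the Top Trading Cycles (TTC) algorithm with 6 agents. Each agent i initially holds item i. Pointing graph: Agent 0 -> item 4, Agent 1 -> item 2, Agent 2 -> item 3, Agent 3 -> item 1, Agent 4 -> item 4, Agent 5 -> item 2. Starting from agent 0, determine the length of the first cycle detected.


Step 1: Trace the pointer graph from agent 0: 0 -> 4 -> 4
Step 2: A cycle is detected when we revisit agent 4
Step 3: The cycle is: 4 -> 4
Step 4: Cycle length = 1

1


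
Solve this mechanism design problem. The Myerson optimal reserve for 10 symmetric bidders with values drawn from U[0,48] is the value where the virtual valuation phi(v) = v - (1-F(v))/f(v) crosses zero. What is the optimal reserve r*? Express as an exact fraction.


Step 1: For U[0,48], F(v) = v/48 and f(v) = 1/48
Step 2: phi(v) = v - (1 - v/48)/(1/48) = v - (48 - v) = 2v - 48
Step 3: Set phi(r*) = 0: 2r* - 48 = 0
Step 4: r* = 48/2 = 24 (the number of bidders n = 10 does not enter)

24


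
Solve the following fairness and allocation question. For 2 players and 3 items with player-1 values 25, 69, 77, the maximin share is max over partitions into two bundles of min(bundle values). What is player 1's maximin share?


Step 1: Item values = 25, 69, 77
Step 2: Enumerate all 2-bundle partitions and take the smaller bundle:
  Partition 1: {25} vs {69,77} -> bundles 25, 146; min = 25
  Partition 2: {69} vs {25,77} -> bundles 69, 102; min = 69
  Partition 3: {77} vs {25,69} -> bundles 77, 94; min = 77
Step 3: MMS = max(25, 69, 77) = 77

77


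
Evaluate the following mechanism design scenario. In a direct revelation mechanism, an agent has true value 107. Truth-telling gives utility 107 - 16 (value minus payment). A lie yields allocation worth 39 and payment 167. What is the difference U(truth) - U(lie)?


Step 1: U(truth) = value - payment = 107 - 16 = 91
Step 2: U(lie) = allocation - payment = 39 - 167 = -128
Step 3: IC gap = 91 - (-128) = 219

219


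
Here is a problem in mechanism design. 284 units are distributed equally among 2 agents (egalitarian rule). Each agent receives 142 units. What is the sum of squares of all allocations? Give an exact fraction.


Step 1: Each agent's share = 284/2 = 142
Step 2: Square of each share = (142)^2 = 20164
Step 3: Sum of squares = 2 * 20164 = 40328

40328


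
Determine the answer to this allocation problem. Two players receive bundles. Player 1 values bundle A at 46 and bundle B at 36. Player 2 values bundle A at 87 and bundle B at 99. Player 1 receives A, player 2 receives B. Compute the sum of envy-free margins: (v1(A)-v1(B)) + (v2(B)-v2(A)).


Step 1: Player 1's margin = v1(A) - v1(B) = 46 - 36 = 10
Step 2: Player 2's margin = v2(B) - v2(A) = 99 - 87 = 12
Step 3: Total margin = 10 + 12 = 22

22


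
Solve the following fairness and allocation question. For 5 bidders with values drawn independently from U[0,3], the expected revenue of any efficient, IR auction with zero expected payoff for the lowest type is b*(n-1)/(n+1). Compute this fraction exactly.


Step 1: By Revenue Equivalence, expected revenue = b*(n-1)/(n+1)
Step 2: Substituting n = 5, b = 3
Step 3: Revenue = 3*(5-1)/(5+1) = 3*4/6
Step 4: Revenue = 12/6 = 2

2


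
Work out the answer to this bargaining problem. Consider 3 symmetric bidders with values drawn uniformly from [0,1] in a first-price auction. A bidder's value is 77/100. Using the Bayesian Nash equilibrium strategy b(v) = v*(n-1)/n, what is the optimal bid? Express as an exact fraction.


Step 1: The symmetric BNE bidding function is b(v) = v * (n-1) / n
Step 2: Substitute v = 77/100 and n = 3
Step 3: b = 77/100 * 2/3
Step 4: b = 77/150

77/150


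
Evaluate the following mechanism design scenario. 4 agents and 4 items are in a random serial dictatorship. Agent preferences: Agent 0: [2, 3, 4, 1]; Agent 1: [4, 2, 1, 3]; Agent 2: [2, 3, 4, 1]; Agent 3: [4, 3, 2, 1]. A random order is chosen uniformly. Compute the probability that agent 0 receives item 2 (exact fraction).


Step 1: Agent 0 wants item 2
Step 2: There are 24 possible orderings of agents
Step 3: In 11 orderings, agent 0 gets item 2
Step 4: Probability = 11/24

11/24


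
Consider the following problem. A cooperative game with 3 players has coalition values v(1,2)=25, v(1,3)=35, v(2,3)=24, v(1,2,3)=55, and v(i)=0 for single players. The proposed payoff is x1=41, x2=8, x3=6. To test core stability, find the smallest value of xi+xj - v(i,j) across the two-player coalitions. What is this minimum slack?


Step 1: Slack for coalition (1,2): x1+x2 - v12 = 49 - 25 = 24
Step 2: Slack for coalition (1,3): x1+x3 - v13 = 47 - 35 = 12
Step 3: Slack for coalition (2,3): x2+x3 - v23 = 14 - 24 = -10
Step 4: Minimum slack = min(24, 12, -10) = -10, attained by (2,3); coalition (2,3) can block (slack < 0), so the allocation is not in the core

-10


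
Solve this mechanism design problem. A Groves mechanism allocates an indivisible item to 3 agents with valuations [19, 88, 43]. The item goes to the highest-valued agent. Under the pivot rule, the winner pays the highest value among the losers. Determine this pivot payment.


Step 1: The efficient winner is agent 1 with value 88
Step 2: Other agents' values: [19, 43]
Step 3: Pivot payment = max(others) = 43
Step 4: The winner pays 43

43
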